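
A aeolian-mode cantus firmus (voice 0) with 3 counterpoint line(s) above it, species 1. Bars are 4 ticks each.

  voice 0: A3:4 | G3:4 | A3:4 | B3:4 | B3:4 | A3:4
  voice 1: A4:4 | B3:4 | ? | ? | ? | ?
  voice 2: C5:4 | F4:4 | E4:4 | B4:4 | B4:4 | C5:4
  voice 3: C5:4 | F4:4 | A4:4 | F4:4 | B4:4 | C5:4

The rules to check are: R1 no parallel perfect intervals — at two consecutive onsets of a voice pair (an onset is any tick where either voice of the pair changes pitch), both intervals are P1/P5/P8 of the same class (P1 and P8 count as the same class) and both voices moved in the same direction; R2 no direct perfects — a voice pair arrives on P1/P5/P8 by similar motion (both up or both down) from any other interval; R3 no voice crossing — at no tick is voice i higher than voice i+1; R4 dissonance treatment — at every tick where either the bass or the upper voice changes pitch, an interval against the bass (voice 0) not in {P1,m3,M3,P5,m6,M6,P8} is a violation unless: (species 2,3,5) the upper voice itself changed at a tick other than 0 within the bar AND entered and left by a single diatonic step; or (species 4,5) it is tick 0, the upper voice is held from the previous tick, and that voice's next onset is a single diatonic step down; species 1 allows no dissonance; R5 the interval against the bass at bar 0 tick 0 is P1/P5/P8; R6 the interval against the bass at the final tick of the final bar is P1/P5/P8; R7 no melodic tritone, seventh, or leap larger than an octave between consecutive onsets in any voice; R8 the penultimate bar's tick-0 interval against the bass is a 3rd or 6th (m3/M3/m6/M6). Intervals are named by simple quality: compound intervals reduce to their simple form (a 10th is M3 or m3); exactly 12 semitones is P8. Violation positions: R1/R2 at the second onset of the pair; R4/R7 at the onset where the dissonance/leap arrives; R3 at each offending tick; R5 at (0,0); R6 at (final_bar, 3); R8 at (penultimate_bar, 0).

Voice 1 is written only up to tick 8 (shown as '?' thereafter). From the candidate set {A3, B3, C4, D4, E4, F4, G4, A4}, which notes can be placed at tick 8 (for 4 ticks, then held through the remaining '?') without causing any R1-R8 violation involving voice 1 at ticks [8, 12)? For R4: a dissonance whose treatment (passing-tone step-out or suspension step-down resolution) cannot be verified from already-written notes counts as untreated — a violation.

{C4}

A3: violates R2
B3: violates R4
C4: legal
D4: violates R2,R4
E4: violates R2
F4: violates R3,R7
G4: violates R3,R4
A4: violates R2,R3,R7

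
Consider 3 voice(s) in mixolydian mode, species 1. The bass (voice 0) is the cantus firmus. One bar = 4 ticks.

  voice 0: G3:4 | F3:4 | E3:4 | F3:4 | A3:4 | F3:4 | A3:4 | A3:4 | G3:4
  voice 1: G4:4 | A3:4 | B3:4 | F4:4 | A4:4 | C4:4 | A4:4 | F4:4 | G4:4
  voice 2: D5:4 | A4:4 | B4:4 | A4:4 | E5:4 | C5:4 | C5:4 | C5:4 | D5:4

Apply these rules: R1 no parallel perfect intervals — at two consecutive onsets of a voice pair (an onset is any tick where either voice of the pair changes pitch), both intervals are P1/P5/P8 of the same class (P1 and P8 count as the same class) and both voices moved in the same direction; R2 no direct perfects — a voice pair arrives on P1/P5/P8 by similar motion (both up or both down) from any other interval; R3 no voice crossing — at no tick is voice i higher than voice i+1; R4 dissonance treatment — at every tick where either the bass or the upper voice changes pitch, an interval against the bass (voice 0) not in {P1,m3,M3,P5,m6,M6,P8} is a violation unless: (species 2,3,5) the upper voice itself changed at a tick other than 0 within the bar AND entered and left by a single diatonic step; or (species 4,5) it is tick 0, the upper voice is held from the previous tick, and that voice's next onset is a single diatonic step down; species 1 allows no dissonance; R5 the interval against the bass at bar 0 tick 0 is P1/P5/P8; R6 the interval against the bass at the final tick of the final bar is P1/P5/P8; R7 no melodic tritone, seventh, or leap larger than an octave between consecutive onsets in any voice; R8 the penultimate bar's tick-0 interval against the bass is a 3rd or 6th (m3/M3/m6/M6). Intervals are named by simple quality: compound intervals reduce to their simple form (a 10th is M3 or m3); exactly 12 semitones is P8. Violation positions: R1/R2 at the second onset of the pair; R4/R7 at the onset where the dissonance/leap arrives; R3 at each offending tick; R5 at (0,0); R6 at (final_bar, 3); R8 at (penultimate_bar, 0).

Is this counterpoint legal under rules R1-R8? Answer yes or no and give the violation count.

No (13 violations)

bar 0: v0=G3 v1=G4 v2=D5 (P5)
bar 1: v0=F3 v1=A3 v2=A4 (M3)
bar 2: v0=E3 v1=B3 v2=B4 (P5)
bar 3: v0=F3 v1=F4 v2=A4 (M3)
bar 4: v0=A3 v1=A4 v2=E5 (P5)
bar 5: v0=F3 v1=C4 v2=C5 (P5)
bar 6: v0=A3 v1=A4 v2=C5 (m3)
bar 7: v0=A3 v1=F4 v2=C5 (m3)
bar 8: v0=G3 v1=G4 v2=D5 (P5)
  R2 @ bar1.0: G4/D5 P5 -> A3/A4 P8 similar
  R7 @ bar1.0: G4->A3 leap 10st
  R1 @ bar2.0: A3/A4 P8 -> B3/B4 P8 similar
  R2 @ bar3.0: E3/B3 P5 -> F3/F4 P8 similar
  R7 @ bar3.0: B3->F4 leap 6st
  R1 @ bar4.0: F3/F4 P8 -> A3/A4 P8 similar
  R2 @ bar4.0: F3/A4 M3 -> A3/E5 P5 similar
  R2 @ bar4.0: F4/A4 M3 -> A4/E5 P5 similar
  R1 @ bar5.0: A3/E5 P5 -> F3/C5 P5 similar
  R2 @ bar5.0: A3/A4 P8 -> F3/C4 P5 similar
  R2 @ bar5.0: A4/E5 P5 -> C4/C5 P8 similar
  R2 @ bar6.0: F3/C4 P5 -> A3/A4 P8 similar
  R1 @ bar8.0: F4/C5 P5 -> G4/D5 P5 similar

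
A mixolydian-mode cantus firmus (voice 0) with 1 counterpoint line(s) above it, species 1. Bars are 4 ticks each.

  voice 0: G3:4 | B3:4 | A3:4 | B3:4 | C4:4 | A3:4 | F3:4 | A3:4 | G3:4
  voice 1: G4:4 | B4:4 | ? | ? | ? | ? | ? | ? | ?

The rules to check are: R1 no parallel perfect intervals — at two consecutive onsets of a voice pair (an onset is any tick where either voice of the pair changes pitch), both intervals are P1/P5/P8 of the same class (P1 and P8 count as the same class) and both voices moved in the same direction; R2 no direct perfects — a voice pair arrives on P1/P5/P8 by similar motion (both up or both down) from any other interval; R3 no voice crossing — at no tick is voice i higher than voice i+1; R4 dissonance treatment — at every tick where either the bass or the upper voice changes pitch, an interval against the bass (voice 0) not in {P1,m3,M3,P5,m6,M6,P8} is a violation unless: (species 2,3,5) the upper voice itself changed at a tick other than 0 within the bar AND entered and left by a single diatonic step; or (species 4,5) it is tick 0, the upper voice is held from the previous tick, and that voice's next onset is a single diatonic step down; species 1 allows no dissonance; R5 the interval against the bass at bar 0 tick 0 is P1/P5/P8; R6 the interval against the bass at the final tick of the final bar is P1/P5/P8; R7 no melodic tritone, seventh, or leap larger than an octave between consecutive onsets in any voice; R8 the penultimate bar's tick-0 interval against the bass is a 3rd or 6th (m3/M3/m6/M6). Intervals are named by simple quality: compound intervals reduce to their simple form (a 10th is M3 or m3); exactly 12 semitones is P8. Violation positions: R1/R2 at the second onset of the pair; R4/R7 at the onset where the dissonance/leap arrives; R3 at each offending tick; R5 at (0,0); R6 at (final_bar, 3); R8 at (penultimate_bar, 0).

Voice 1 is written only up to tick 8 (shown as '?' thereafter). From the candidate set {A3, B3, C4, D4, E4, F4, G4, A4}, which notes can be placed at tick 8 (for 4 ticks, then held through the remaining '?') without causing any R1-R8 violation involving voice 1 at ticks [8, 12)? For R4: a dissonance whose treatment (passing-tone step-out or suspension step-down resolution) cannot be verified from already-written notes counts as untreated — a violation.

A3: violates R1,R7
B3: violates R4
C4: violates R7
D4: violates R4
E4: violates R2
F4: violates R7
G4: violates R4
A4: violates R1

{}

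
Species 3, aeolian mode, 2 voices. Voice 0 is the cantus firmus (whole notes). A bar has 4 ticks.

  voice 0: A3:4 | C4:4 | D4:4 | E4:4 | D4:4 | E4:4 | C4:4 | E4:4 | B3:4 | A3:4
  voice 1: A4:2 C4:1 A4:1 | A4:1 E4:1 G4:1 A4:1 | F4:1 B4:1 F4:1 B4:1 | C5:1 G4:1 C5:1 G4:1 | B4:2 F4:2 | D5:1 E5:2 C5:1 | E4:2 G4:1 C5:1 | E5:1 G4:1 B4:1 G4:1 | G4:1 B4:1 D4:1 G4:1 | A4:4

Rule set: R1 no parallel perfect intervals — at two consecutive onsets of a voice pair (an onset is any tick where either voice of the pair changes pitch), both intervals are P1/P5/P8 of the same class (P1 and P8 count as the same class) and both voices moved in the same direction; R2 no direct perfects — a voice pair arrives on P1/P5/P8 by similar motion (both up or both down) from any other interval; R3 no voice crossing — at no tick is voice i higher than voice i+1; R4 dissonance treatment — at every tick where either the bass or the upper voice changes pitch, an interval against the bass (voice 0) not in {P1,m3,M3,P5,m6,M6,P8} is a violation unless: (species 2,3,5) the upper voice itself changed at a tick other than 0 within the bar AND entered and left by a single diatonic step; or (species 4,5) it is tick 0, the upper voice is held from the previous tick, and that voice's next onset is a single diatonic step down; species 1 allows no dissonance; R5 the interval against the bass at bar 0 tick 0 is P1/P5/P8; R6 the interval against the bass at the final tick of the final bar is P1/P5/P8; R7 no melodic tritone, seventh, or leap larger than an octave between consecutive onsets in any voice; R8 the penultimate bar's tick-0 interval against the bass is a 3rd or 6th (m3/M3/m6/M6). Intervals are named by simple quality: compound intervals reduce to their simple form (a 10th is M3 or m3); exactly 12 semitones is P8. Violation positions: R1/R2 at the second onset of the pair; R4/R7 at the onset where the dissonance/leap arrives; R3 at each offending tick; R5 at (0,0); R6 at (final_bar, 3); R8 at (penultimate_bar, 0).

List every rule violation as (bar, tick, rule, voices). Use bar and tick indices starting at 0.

(2, 1, R7, (1,))
(2, 2, R7, (1,))
(2, 3, R7, (1,))
(4, 2, R7, (1,))
(5, 0, R4, (0, 1))
(7, 0, R1, (0, 1))

bar 0: v0=A3 v1=A4 downbeat P8
bar 1: v0=C4 v1=A4 downbeat M6
bar 2: v0=D4 v1=F4 downbeat m3
bar 3: v0=E4 v1=C5 downbeat m6
bar 4: v0=D4 v1=B4 downbeat M6
bar 5: v0=E4 v1=D5 downbeat m7
bar 6: v0=C4 v1=E4 downbeat M3
bar 7: v0=E4 v1=E5 downbeat P8
bar 8: v0=B3 v1=G4 downbeat m6
bar 9: v0=A3 v1=A4 downbeat P8
  -> R7 @ bar 2 tick 1 v(1,): F4->B4 leap 6st
  -> R7 @ bar 2 tick 2 v(1,): B4->F4 leap 6st
  -> R7 @ bar 2 tick 3 v(1,): F4->B4 leap 6st
  -> R7 @ bar 4 tick 2 v(1,): B4->F4 leap 6st
  -> R4 @ bar 5 tick 0 v(0, 1): E4/D5 m7 untreated
  -> R1 @ bar 7 tick 0 v(0, 1): C4/C5 P8 -> E4/E5 P8 similar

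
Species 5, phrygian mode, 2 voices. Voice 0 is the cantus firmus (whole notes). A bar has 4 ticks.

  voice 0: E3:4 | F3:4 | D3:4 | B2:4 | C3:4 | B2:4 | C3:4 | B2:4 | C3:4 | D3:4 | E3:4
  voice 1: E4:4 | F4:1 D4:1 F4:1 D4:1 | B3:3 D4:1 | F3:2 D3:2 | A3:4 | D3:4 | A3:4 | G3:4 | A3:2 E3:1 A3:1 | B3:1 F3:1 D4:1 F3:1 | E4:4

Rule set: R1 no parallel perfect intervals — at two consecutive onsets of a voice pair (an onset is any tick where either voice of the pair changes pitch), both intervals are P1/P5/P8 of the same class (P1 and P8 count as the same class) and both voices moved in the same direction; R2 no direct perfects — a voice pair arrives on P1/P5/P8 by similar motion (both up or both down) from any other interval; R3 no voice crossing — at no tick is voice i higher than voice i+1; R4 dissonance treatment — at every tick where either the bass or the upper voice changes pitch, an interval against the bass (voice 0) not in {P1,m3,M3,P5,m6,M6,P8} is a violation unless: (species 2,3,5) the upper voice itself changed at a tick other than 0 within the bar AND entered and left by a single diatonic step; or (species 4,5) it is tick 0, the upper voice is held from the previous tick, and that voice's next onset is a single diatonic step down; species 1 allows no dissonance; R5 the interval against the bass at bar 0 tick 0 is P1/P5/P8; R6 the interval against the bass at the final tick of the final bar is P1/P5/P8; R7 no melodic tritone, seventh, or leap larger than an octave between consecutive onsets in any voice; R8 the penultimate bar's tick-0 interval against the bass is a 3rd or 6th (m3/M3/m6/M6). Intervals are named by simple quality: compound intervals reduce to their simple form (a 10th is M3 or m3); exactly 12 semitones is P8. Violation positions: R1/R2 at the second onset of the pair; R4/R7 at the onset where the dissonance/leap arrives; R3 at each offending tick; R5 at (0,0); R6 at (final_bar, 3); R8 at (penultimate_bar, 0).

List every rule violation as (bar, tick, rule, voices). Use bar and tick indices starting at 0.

(1, 0, R1, (0, 1))
(3, 0, R4, (0, 1))
(9, 1, R7, (1,))
(10, 0, R2, (0, 1))
(10, 0, R7, (1,))

bar 0: v0=E3 v1=E4 downbeat P8
bar 1: v0=F3 v1=F4 downbeat P8
bar 2: v0=D3 v1=B3 downbeat M6
bar 3: v0=B2 v1=F3 downbeat TT
bar 4: v0=C3 v1=A3 downbeat M6
bar 5: v0=B2 v1=D3 downbeat m3
bar 6: v0=C3 v1=A3 downbeat M6
bar 7: v0=B2 v1=G3 downbeat m6
bar 8: v0=C3 v1=A3 downbeat M6
bar 9: v0=D3 v1=B3 downbeat M6
bar 10: v0=E3 v1=E4 downbeat P8
  -> R1 @ bar 1 tick 0 v(0, 1): E3/E4 P8 -> F3/F4 P8 similar
  -> R4 @ bar 3 tick 0 v(0, 1): B2/F3 TT untreated
  -> R7 @ bar 9 tick 1 v(1,): B3->F3 leap 6st
  -> R2 @ bar 10 tick 0 v(0, 1): D3/F3 m3 -> E3/E4 P8 similar
  -> R7 @ bar 10 tick 0 v(1,): F3->E4 leap 11st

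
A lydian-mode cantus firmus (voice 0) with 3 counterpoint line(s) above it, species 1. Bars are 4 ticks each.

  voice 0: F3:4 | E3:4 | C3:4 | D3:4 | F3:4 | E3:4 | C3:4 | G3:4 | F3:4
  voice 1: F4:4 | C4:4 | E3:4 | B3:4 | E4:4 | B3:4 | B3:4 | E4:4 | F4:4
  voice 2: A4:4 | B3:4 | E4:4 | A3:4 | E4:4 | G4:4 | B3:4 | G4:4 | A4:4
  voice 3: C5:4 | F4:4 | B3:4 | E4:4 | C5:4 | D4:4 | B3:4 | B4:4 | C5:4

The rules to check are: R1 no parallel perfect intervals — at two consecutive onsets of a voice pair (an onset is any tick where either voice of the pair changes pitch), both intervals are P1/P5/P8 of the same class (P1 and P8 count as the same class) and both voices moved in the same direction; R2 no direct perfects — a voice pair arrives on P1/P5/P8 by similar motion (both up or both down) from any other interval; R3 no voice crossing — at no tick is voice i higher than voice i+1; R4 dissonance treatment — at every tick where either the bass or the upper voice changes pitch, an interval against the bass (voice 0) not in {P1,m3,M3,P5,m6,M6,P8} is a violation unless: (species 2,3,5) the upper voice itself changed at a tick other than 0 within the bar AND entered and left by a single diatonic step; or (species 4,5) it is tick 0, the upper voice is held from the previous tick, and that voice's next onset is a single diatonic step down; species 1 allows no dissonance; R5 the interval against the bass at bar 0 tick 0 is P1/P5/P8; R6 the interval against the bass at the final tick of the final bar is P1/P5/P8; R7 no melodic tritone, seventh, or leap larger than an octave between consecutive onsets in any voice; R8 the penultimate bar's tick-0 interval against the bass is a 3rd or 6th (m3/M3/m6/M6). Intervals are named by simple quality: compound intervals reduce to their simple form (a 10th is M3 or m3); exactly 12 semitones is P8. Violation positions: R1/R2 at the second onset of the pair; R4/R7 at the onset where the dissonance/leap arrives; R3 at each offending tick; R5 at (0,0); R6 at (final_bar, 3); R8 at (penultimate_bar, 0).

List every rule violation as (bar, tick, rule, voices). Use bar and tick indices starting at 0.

bar 0: v0=F3 v1=F4 v2=A4 v3=C5 downbeat P5
bar 1: v0=E3 v1=C4 v2=B3 v3=F4 downbeat m2
bar 2: v0=C3 v1=E3 v2=E4 v3=B3 downbeat M7
bar 3: v0=D3 v1=B3 v2=A3 v3=E4 downbeat M2
bar 4: v0=F3 v1=E4 v2=E4 v3=C5 downbeat P5
bar 5: v0=E3 v1=B3 v2=G4 v3=D4 downbeat m7
bar 6: v0=C3 v1=B3 v2=B3 v3=B3 downbeat M7
bar 7: v0=G3 v1=E4 v2=G4 v3=B4 downbeat M3
bar 8: v0=F3 v1=F4 v2=A4 v3=C5 downbeat P5
  -> R5 @ bar 0 tick 0 v(0, 2): opens on M3
  -> R2 @ bar 1 tick 0 v(0, 2): F3/A4 M3 -> E3/B3 P5 similar
  -> R3 @ bar 1 tick 0 v(1, 2): C4 above B3
  -> R4 @ bar 1 tick 0 v(0, 3): E3/F4 m2 untreated
  -> R7 @ bar 1 tick 0 v(2,): A4->B3 leap 10st
  -> R3 @ bar 1 tick 1 v(1, 2): C4 above B3
  -> R3 @ bar 1 tick 2 v(1, 2): C4 above B3
  -> R3 @ bar 1 tick 3 v(1, 2): C4 above B3
  -> R2 @ bar 2 tick 0 v(1, 3): C4/F4 P4 -> E3/B3 P5 similar
  -> R3 @ bar 2 tick 0 v(2, 3): E4 above B3
  -> R4 @ bar 2 tick 0 v(0, 3): C3/B3 M7 untreated
  -> R7 @ bar 2 tick 0 v(3,): F4->B3 leap 6st
  -> R3 @ bar 2 tick 1 v(2, 3): E4 above B3
  -> R3 @ bar 2 tick 2 v(2, 3): E4 above B3
  -> R3 @ bar 2 tick 3 v(2, 3): E4 above B3
  -> R3 @ bar 3 tick 0 v(1, 2): B3 above A3
  -> R4 @ bar 3 tick 0 v(0, 3): D3/E4 M2 untreated
  -> R3 @ bar 3 tick 1 v(1, 2): B3 above A3
  -> R3 @ bar 3 tick 2 v(1, 2): B3 above A3
  -> R3 @ bar 3 tick 3 v(1, 2): B3 above A3
  -> R2 @ bar 4 tick 0 v(0, 3): D3/E4 M2 -> F3/C5 P5 similar
  -> R2 @ bar 4 tick 0 v(1, 2): B3/A3 M2 -> E4/E4 P1 similar
  -> R4 @ bar 4 tick 0 v(0, 1): F3/E4 M7 untreated
  -> R4 @ bar 4 tick 0 v(0, 2): F3/E4 M7 untreated
  -> R2 @ bar 5 tick 0 v(0, 1): F3/E4 M7 -> E3/B3 P5 similar
  -> R3 @ bar 5 tick 0 v(2, 3): G4 above D4
  -> R4 @ bar 5 tick 0 v(0, 3): E3/D4 m7 untreated
  -> R7 @ bar 5 tick 0 v(3,): C5->D4 leap 10st
  -> R3 @ bar 5 tick 1 v(2, 3): G4 above D4
  -> R3 @ bar 5 tick 2 v(2, 3): G4 above D4
  -> R3 @ bar 5 tick 3 v(2, 3): G4 above D4
  -> R2 @ bar 6 tick 0 v(2, 3): G4/D4 P4 -> B3/B3 P1 similar
  -> R4 @ bar 6 tick 0 v(0, 1): C3/B3 M7 untreated
  -> R4 @ bar 6 tick 0 v(0, 2): C3/B3 M7 untreated
  -> R4 @ bar 6 tick 0 v(0, 3): C3/B3 M7 untreated
  -> R2 @ bar 7 tick 0 v(0, 2): C3/B3 M7 -> G3/G4 P8 similar
  -> R2 @ bar 7 tick 0 v(1, 3): B3/B3 P1 -> E4/B4 P5 similar
  -> R8 @ bar 7 tick 0 v(0, 2): penult P8 not 3rd/6th
  -> R1 @ bar 8 tick 0 v(1, 3): E4/B4 P5 -> F4/C5 P5 similar
  -> R6 @ bar 8 tick 3 v(0, 2): closes on M3

(0, 0, R5, (0, 2))
(1, 0, R2, (0, 2))
(1, 0, R3, (1, 2))
(1, 0, R4, (0, 3))
(1, 0, R7, (2,))
(1, 1, R3, (1, 2))
(1, 2, R3, (1, 2))
(1, 3, R3, (1, 2))
(2, 0, R2, (1, 3))
(2, 0, R3, (2, 3))
(2, 0, R4, (0, 3))
(2, 0, R7, (3,))
(2, 1, R3, (2, 3))
(2, 2, R3, (2, 3))
(2, 3, R3, (2, 3))
(3, 0, R3, (1, 2))
(3, 0, R4, (0, 3))
(3, 1, R3, (1, 2))
(3, 2, R3, (1, 2))
(3, 3, R3, (1, 2))
(4, 0, R2, (0, 3))
(4, 0, R2, (1, 2))
(4, 0, R4, (0, 1))
(4, 0, R4, (0, 2))
(5, 0, R2, (0, 1))
(5, 0, R3, (2, 3))
(5, 0, R4, (0, 3))
(5, 0, R7, (3,))
(5, 1, R3, (2, 3))
(5, 2, R3, (2, 3))
(5, 3, R3, (2, 3))
(6, 0, R2, (2, 3))
(6, 0, R4, (0, 1))
(6, 0, R4, (0, 2))
(6, 0, R4, (0, 3))
(7, 0, R2, (0, 2))
(7, 0, R2, (1, 3))
(7, 0, R8, (0, 2))
(8, 0, R1, (1, 3))
(8, 3, R6, (0, 2))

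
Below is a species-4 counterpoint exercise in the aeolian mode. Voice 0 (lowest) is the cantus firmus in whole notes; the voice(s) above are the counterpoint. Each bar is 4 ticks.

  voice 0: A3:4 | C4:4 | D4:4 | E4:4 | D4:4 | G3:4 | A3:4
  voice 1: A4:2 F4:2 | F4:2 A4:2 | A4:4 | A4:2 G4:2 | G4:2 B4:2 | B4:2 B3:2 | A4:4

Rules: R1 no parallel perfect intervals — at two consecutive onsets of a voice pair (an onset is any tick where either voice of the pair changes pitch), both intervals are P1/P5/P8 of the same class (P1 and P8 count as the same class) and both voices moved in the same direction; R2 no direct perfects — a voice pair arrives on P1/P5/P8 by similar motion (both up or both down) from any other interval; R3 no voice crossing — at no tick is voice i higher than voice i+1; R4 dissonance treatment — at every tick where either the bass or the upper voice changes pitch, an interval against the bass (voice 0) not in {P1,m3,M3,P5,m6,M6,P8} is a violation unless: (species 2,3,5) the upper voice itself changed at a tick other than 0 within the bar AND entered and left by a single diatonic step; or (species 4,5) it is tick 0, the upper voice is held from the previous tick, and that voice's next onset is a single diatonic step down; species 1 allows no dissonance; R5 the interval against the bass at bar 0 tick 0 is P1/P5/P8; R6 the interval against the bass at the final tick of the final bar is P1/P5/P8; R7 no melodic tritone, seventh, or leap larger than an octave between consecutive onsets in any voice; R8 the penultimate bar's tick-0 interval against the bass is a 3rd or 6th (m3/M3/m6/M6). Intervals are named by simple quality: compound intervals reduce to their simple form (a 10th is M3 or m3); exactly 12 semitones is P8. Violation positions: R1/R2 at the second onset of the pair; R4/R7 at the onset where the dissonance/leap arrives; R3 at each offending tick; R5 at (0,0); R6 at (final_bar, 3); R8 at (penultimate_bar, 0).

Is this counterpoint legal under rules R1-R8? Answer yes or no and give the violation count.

No (4 violations)

bar 0: v0=A3 v1=A4 (P8)
bar 1: v0=C4 v1=F4 (P4)
bar 2: v0=D4 v1=A4 (P5)
bar 3: v0=E4 v1=A4 (P4)
bar 4: v0=D4 v1=G4 (P4)
bar 5: v0=G3 v1=B4 (M3)
bar 6: v0=A3 v1=A4 (P8)
  R4 @ bar1.0: C4/F4 P4 untreated
  R4 @ bar4.0: D4/G4 P4 untreated
  R2 @ bar6.0: G3/B3 M3 -> A3/A4 P8 similar
  R7 @ bar6.0: B3->A4 leap 10st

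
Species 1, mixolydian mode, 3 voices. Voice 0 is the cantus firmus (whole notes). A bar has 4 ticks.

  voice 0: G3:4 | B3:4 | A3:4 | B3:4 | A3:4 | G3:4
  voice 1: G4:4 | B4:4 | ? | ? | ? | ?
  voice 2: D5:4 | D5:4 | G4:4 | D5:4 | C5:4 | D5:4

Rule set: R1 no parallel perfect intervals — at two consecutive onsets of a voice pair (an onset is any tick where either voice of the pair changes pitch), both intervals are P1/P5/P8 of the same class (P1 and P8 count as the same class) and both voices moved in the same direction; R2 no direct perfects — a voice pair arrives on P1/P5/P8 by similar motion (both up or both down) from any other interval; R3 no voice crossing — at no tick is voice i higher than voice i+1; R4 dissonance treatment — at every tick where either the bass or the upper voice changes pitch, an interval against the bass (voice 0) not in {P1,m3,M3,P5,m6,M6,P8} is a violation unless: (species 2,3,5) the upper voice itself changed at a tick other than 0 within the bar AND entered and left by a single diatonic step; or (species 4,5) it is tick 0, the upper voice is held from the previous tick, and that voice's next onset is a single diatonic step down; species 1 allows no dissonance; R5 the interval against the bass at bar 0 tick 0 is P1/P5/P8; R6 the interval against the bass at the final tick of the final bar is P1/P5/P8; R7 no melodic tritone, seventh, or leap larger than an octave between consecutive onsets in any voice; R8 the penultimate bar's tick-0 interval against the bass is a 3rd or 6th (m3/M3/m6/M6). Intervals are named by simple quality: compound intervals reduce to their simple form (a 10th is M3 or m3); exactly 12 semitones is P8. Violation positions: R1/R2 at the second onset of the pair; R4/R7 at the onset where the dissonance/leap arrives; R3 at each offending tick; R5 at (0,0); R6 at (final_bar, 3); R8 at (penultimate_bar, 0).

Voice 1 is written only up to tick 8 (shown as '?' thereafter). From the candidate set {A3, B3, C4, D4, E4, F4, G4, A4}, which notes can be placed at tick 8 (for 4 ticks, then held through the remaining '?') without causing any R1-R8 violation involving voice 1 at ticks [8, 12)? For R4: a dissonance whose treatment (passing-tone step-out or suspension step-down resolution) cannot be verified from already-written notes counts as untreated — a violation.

{}

A3: violates R1,R7
B3: violates R4
C4: violates R2,R7
D4: violates R4
E4: violates R2
F4: violates R7
G4: violates R2,R4
A4: violates R1,R3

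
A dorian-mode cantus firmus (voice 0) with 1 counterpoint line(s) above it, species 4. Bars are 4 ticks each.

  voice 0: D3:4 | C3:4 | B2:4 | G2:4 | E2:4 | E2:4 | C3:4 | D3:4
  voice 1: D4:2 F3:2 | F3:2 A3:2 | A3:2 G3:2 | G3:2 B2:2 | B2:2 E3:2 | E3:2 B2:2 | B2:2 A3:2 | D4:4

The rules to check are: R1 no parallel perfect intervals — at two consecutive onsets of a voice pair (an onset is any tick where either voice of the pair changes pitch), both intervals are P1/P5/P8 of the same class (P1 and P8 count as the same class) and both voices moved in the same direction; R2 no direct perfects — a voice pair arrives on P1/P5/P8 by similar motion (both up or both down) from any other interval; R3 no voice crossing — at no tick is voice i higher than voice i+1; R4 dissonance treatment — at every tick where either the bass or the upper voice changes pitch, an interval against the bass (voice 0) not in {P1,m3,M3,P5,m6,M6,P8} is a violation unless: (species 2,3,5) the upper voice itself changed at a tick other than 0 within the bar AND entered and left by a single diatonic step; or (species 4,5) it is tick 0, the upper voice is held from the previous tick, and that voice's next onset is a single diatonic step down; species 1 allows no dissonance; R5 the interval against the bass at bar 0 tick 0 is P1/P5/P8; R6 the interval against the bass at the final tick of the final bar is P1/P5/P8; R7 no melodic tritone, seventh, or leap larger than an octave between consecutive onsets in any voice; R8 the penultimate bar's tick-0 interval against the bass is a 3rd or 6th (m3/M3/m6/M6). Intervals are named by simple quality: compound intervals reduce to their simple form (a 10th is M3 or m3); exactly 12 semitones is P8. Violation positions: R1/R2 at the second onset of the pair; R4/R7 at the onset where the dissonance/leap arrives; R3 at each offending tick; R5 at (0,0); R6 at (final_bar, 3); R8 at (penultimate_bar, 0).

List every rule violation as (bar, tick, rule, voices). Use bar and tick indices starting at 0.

bar 0: v0=D3 v1=D4 downbeat P8
bar 1: v0=C3 v1=F3 downbeat P4
bar 2: v0=B2 v1=A3 downbeat m7
bar 3: v0=G2 v1=G3 downbeat P8
bar 4: v0=E2 v1=B2 downbeat P5
bar 5: v0=E2 v1=E3 downbeat P8
bar 6: v0=C3 v1=B2 downbeat m2
bar 7: v0=D3 v1=D4 downbeat P8
  -> R4 @ bar 1 tick 0 v(0, 1): C3/F3 P4 untreated
  -> R3 @ bar 6 tick 0 v(0, 1): C3 above B2
  -> R4 @ bar 6 tick 0 v(0, 1): C3/B2 m2 untreated
  -> R8 @ bar 6 tick 0 v(0, 1): penult m2 not 3rd/6th
  -> R3 @ bar 6 tick 1 v(0, 1): C3 above B2
  -> R7 @ bar 6 tick 2 v(1,): B2->A3 leap 10st
  -> R2 @ bar 7 tick 0 v(0, 1): C3/A3 M6 -> D3/D4 P8 similar

(1, 0, R4, (0, 1))
(6, 0, R3, (0, 1))
(6, 0, R4, (0, 1))
(6, 0, R8, (0, 1))
(6, 1, R3, (0, 1))
(6, 2, R7, (1,))
(7, 0, R2, (0, 1))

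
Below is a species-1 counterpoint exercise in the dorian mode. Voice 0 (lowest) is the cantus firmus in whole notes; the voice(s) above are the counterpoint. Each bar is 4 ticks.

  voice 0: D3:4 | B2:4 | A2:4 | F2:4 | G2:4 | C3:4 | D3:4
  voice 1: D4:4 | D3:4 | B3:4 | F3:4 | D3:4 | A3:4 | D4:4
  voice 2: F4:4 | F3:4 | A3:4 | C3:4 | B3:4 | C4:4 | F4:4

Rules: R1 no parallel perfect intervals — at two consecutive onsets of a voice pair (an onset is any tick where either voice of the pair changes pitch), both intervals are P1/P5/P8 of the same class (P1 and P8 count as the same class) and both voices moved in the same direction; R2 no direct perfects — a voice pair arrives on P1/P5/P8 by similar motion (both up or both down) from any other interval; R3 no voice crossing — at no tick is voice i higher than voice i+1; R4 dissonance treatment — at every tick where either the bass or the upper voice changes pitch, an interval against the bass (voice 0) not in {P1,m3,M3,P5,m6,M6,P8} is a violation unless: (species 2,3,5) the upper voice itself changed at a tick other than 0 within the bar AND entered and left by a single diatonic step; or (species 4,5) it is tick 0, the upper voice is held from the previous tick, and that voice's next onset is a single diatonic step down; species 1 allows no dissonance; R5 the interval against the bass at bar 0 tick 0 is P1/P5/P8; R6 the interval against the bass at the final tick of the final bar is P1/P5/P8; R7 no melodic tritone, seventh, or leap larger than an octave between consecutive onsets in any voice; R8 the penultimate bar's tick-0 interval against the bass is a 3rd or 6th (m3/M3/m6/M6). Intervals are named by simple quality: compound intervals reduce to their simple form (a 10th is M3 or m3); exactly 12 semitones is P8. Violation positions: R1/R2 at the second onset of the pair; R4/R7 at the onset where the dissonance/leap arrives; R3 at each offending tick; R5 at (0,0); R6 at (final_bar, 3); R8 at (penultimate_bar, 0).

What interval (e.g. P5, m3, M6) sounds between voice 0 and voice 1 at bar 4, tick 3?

P5

voice 0=G2 voice 1=D3 -> P5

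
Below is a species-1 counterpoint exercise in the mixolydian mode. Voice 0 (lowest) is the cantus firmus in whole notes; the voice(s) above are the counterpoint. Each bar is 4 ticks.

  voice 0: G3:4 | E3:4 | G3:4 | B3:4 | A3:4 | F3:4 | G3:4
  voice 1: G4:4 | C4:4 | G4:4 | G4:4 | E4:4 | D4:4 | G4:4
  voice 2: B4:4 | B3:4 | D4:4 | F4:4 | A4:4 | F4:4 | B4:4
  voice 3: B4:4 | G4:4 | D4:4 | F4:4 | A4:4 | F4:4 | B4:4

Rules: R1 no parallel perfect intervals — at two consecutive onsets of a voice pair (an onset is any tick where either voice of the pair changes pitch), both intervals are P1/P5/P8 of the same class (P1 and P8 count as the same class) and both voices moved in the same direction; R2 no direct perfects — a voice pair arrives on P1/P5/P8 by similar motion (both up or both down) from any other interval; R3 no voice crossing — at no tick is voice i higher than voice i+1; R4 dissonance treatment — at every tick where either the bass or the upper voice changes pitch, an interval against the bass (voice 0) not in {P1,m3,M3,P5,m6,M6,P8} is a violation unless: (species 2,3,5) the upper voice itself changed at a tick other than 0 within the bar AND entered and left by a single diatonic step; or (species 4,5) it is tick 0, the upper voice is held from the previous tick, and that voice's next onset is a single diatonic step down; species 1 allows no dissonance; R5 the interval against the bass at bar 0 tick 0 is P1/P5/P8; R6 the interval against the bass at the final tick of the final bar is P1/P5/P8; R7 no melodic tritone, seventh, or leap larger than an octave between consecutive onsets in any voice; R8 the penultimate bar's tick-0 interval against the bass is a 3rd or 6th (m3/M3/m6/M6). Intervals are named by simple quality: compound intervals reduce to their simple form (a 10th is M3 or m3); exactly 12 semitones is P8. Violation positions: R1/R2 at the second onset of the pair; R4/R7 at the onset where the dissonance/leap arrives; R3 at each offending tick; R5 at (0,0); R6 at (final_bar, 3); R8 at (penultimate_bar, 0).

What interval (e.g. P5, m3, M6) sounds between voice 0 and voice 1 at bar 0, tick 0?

voice 0=G3 voice 1=G4 -> P8

P8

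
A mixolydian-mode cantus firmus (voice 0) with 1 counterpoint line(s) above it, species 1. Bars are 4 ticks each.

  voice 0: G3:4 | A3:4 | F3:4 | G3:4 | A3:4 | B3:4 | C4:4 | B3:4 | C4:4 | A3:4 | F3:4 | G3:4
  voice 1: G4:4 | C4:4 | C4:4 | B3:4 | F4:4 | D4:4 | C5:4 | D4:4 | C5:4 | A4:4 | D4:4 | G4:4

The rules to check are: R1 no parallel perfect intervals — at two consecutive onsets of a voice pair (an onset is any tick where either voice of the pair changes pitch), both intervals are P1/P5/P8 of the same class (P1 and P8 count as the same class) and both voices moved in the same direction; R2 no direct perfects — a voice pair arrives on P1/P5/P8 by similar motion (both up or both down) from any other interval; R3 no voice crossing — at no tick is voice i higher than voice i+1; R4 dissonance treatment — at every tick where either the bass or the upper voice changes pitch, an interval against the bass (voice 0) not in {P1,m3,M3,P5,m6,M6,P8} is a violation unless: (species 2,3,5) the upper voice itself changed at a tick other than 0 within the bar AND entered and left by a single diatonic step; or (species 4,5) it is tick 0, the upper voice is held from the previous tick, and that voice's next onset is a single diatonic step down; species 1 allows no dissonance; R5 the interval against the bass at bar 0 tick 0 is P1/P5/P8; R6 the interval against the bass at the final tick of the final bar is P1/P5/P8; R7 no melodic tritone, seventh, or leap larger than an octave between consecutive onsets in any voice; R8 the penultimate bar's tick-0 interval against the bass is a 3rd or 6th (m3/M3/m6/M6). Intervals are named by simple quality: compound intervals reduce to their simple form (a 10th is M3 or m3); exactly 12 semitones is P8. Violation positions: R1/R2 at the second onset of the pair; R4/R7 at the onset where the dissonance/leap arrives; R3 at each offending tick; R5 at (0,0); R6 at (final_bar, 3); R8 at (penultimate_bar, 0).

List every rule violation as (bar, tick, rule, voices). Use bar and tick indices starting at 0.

bar 0: v0=G3 v1=G4 downbeat P8
bar 1: v0=A3 v1=C4 downbeat m3
bar 2: v0=F3 v1=C4 downbeat P5
bar 3: v0=G3 v1=B3 downbeat M3
bar 4: v0=A3 v1=F4 downbeat m6
bar 5: v0=B3 v1=D4 downbeat m3
bar 6: v0=C4 v1=C5 downbeat P8
bar 7: v0=B3 v1=D4 downbeat m3
bar 8: v0=C4 v1=C5 downbeat P8
bar 9: v0=A3 v1=A4 downbeat P8
bar 10: v0=F3 v1=D4 downbeat M6
bar 11: v0=G3 v1=G4 downbeat P8
  -> R7 @ bar 4 tick 0 v(1,): B3->F4 leap 6st
  -> R2 @ bar 6 tick 0 v(0, 1): B3/D4 m3 -> C4/C5 P8 similar
  -> R7 @ bar 6 tick 0 v(1,): D4->C5 leap 10st
  -> R7 @ bar 7 tick 0 v(1,): C5->D4 leap 10st
  -> R2 @ bar 8 tick 0 v(0, 1): B3/D4 m3 -> C4/C5 P8 similar
  -> R7 @ bar 8 tick 0 v(1,): D4->C5 leap 10st
  -> R1 @ bar 9 tick 0 v(0, 1): C4/C5 P8 -> A3/A4 P8 similar
  -> R2 @ bar 11 tick 0 v(0, 1): F3/D4 M6 -> G3/G4 P8 similar

(4, 0, R7, (1,))
(6, 0, R2, (0, 1))
(6, 0, R7, (1,))
(7, 0, R7, (1,))
(8, 0, R2, (0, 1))
(8, 0, R7, (1,))
(9, 0, R1, (0, 1))
(11, 0, R2, (0, 1))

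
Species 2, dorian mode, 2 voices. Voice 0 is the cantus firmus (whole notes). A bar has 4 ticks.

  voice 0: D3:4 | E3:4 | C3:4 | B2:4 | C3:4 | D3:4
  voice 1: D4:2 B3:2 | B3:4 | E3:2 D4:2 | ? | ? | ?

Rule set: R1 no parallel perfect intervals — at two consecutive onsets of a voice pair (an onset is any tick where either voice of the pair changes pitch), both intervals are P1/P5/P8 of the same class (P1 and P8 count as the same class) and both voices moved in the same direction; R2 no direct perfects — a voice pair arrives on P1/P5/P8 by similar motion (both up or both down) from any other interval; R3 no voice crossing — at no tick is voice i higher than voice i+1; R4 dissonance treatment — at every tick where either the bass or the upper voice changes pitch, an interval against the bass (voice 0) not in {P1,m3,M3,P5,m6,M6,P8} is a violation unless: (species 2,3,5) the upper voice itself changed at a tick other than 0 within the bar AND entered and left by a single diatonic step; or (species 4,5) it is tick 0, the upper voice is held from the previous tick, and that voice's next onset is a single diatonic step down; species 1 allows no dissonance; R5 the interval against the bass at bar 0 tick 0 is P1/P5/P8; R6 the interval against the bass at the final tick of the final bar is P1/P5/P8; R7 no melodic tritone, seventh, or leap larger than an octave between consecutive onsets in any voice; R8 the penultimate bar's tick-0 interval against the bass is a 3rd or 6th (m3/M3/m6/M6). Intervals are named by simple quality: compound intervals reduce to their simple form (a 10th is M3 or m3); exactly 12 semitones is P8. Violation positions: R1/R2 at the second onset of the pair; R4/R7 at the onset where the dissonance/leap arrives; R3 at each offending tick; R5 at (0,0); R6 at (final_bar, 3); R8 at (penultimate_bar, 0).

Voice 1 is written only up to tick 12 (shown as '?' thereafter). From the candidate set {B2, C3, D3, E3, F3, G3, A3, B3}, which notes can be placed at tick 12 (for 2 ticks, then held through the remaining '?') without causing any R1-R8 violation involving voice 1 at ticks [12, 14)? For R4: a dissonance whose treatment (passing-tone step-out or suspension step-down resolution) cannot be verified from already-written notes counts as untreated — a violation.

B2: violates R2,R7
C3: violates R4,R7
D3: legal
E3: violates R4,R7
F3: violates R4
G3: legal
A3: violates R4
B3: violates R2

{D3, G3}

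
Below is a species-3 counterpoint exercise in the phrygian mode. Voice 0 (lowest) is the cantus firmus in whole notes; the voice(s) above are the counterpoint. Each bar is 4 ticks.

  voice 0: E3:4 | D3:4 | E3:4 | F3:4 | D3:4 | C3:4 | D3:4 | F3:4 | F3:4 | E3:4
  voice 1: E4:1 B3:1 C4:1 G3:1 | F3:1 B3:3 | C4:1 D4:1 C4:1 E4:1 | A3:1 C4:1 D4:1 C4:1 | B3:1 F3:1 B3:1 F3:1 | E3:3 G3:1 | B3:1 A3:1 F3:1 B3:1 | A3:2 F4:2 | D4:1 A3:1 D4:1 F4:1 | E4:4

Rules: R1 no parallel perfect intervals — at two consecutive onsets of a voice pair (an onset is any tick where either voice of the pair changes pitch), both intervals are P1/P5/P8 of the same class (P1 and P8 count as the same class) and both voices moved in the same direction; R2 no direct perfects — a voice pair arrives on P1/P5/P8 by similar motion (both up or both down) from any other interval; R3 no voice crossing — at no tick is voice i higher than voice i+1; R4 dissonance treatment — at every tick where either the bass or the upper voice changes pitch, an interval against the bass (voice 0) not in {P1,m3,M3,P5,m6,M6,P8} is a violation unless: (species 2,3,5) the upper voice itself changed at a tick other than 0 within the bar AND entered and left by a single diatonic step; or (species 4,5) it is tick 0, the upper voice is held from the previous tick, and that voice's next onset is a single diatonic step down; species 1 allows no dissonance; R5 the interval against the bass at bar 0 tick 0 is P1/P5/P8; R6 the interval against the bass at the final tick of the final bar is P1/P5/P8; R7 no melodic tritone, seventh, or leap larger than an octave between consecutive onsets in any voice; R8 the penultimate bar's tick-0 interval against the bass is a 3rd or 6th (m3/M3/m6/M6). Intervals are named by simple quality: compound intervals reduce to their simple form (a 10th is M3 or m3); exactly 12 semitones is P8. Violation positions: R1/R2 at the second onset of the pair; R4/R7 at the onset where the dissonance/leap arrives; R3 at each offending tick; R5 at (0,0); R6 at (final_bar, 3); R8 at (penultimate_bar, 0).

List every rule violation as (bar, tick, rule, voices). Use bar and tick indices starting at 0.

(1, 1, R7, (1,))
(4, 1, R7, (1,))
(4, 2, R7, (1,))
(4, 3, R7, (1,))
(6, 3, R7, (1,))
(9, 0, R1, (0, 1))

bar 0: v0=E3 v1=E4 downbeat P8
bar 1: v0=D3 v1=F3 downbeat m3
bar 2: v0=E3 v1=C4 downbeat m6
bar 3: v0=F3 v1=A3 downbeat M3
bar 4: v0=D3 v1=B3 downbeat M6
bar 5: v0=C3 v1=E3 downbeat M3
bar 6: v0=D3 v1=B3 downbeat M6
bar 7: v0=F3 v1=A3 downbeat M3
bar 8: v0=F3 v1=D4 downbeat M6
bar 9: v0=E3 v1=E4 downbeat P8
  -> R7 @ bar 1 tick 1 v(1,): F3->B3 leap 6st
  -> R7 @ bar 4 tick 1 v(1,): B3->F3 leap 6st
  -> R7 @ bar 4 tick 2 v(1,): F3->B3 leap 6st
  -> R7 @ bar 4 tick 3 v(1,): B3->F3 leap 6st
  -> R7 @ bar 6 tick 3 v(1,): F3->B3 leap 6st
  -> R1 @ bar 9 tick 0 v(0, 1): F3/F4 P8 -> E3/E4 P8 similar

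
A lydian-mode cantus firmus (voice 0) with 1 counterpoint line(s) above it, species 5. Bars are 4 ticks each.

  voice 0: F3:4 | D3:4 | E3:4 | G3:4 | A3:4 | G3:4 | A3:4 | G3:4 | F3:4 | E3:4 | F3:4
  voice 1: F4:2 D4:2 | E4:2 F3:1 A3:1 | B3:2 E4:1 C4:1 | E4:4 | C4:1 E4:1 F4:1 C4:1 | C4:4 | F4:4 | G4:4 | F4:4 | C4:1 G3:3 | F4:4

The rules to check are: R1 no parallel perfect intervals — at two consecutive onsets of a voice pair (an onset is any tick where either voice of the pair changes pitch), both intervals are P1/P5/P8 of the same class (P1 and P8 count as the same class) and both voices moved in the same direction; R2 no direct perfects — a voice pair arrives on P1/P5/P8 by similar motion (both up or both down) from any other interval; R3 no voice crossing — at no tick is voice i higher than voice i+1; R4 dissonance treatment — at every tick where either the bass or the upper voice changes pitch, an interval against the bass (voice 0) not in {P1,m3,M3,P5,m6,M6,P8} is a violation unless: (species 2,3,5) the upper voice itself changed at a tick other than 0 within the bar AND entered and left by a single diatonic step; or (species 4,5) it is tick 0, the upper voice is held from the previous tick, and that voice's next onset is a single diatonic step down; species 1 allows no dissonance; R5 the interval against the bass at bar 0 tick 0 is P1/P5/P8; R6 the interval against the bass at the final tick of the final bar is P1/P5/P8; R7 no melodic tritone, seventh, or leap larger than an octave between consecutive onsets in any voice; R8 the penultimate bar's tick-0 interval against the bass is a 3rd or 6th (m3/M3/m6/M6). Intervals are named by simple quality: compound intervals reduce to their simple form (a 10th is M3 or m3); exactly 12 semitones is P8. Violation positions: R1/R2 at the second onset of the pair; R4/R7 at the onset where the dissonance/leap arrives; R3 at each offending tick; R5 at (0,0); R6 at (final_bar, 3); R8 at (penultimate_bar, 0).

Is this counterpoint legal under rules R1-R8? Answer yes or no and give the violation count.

No (7 violations)

bar 0: v0=F3 v1=F4 (P8)
bar 1: v0=D3 v1=E4 (M2)
bar 2: v0=E3 v1=B3 (P5)
bar 3: v0=G3 v1=E4 (M6)
bar 4: v0=A3 v1=C4 (m3)
bar 5: v0=G3 v1=C4 (P4)
bar 6: v0=A3 v1=F4 (m6)
bar 7: v0=G3 v1=G4 (P8)
bar 8: v0=F3 v1=F4 (P8)
bar 9: v0=E3 v1=C4 (m6)
bar 10: v0=F3 v1=F4 (P8)
  R4 @ bar1.0: D3/E4 M2 untreated
  R7 @ bar1.2: E4->F3 leap 11st
  R1 @ bar2.0: D3/A3 P5 -> E3/B3 P5 similar
  R4 @ bar5.0: G3/C4 P4 untreated
  R1 @ bar8.0: G3/G4 P8 -> F3/F4 P8 similar
  R2 @ bar10.0: E3/G3 m3 -> F3/F4 P8 similar
  R7 @ bar10.0: G3->F4 leap 10st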